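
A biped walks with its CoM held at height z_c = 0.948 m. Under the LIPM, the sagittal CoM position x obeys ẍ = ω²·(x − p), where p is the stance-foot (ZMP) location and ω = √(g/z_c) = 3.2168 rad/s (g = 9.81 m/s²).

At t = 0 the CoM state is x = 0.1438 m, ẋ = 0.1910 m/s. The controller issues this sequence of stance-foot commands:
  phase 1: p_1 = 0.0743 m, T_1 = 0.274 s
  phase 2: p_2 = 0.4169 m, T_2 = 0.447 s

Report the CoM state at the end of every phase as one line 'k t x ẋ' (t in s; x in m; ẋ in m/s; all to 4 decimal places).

phase 1: p=0.0743, T=0.274, ωT=0.881403, cosh=1.414243, sinh=1.000042; start (x,ẋ)=(0.143800, 0.191000) → end (x,ẋ)=(0.231968, 0.493697)
phase 2: p=0.4169, T=0.447, ωT=1.437910, cosh=2.224653, sinh=1.987229; start (x,ẋ)=(0.231968, 0.493697) → end (x,ẋ)=(0.310480, -0.083875)

1 0.2740 0.2320 0.4937
2 0.7210 0.3105 -0.0839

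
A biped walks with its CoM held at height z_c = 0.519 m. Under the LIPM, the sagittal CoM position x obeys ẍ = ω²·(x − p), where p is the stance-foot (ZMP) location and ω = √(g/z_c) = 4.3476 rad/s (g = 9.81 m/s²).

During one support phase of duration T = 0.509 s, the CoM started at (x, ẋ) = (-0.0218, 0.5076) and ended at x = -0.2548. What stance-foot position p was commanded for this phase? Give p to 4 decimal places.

ωT = 4.3476·0.509 = 2.212928; cosh(ωT) = 4.625915, sinh(ωT) = 4.516535
x(T) = p + (x₀−p)·cosh(ωT) + (ẋ₀/ω)·sinh(ωT) ⇒ p·(1 − cosh) = x(T) − x₀·cosh − (ẋ₀/ω)·sinh
numerator   = -0.2548 − (-0.0218)·4.625915 − (0.5076/4.3476)·4.516535 = -0.681279
denominator = 1 − 4.625915 = -3.625915
p = -0.681279 / -3.625915 = 0.1879

p = 0.1879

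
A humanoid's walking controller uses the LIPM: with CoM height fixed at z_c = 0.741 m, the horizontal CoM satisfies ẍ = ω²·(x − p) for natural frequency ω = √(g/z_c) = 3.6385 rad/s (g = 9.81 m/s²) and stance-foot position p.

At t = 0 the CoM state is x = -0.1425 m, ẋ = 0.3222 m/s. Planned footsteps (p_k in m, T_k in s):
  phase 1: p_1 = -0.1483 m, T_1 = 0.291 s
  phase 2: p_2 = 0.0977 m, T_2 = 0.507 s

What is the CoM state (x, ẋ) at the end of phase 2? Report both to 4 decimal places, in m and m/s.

phase 1: p=-0.1483, T=0.291, ωT=1.058804, cosh=1.614895, sinh=1.268024; start (x,ẋ)=(-0.142500, 0.322200) → end (x,ẋ)=(-0.026646, 0.547079)
phase 2: p=0.0977, T=0.507, ωT=1.844720, cosh=3.242197, sinh=3.084128; start (x,ẋ)=(-0.026646, 0.547079) → end (x,ẋ)=(0.158269, 0.378373)

x = 0.1583, ẋ = 0.3784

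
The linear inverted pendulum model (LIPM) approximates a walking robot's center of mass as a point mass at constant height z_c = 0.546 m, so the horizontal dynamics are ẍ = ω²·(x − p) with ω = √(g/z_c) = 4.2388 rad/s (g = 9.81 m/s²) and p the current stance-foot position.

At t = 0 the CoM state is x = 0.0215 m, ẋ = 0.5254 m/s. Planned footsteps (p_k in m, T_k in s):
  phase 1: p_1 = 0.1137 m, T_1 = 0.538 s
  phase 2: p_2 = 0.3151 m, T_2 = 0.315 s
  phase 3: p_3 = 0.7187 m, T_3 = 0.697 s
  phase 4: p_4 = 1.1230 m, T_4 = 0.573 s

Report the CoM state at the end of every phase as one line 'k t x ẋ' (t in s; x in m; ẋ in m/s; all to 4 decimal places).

1 0.5380 0.2579 0.7050
2 0.8530 0.4931 1.0040
3 1.5500 0.8150 0.5104
4 2.1230 0.0402 -4.4298

phase 1: p=0.1137, T=0.538, ωT=2.280474, cosh=4.941778, sinh=4.839542; start (x,ẋ)=(0.021500, 0.525400) → end (x,ẋ)=(0.257930, 0.705033)
phase 2: p=0.3151, T=0.315, ωT=1.335222, cosh=2.031970, sinh=1.768870; start (x,ẋ)=(0.257930, 0.705033) → end (x,ẋ)=(0.493146, 1.003953)
phase 3: p=0.7187, T=0.697, ωT=2.954444, cosh=9.621575, sinh=9.569467; start (x,ẋ)=(0.493146, 1.003953) → end (x,ẋ)=(0.815028, 0.510447)
phase 4: p=1.1230, T=0.573, ωT=2.428832, cosh=5.716883, sinh=5.628744; start (x,ẋ)=(0.815028, 0.510447) → end (x,ẋ)=(0.040186, -4.429780)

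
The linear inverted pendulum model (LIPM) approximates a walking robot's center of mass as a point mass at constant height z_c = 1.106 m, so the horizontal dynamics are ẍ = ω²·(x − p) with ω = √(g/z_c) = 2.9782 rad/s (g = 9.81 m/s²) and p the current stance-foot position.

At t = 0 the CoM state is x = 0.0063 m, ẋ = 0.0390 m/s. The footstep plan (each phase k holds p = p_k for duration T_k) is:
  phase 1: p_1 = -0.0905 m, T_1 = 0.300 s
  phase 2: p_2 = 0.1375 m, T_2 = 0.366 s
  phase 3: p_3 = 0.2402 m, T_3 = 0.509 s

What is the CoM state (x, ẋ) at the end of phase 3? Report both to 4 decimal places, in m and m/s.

phase 1: p=-0.0905, T=0.300, ωT=0.893460, cosh=1.426404, sinh=1.017166; start (x,ẋ)=(0.006300, 0.039000) → end (x,ẋ)=(0.060896, 0.348868)
phase 2: p=0.1375, T=0.366, ωT=1.090021, cosh=1.655273, sinh=1.319064; start (x,ẋ)=(0.060896, 0.348868) → end (x,ẋ)=(0.165215, 0.276538)
phase 3: p=0.2402, T=0.509, ωT=1.515904, cosh=2.386572, sinh=2.166963; start (x,ẋ)=(0.165215, 0.276538) → end (x,ẋ)=(0.262454, 0.176052)

x = 0.2625, ẋ = 0.1761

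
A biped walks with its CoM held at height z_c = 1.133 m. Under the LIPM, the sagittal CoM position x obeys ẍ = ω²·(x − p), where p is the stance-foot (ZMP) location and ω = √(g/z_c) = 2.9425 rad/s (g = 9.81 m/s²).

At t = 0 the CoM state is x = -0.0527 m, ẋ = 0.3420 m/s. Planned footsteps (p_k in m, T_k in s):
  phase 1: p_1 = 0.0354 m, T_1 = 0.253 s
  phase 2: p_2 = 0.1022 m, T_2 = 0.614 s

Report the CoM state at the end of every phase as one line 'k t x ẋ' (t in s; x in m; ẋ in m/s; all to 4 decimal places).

1 0.2530 0.0165 0.2299
2 0.8670 0.0657 -0.0284

phase 1: p=0.0354, T=0.253, ωT=0.744452, cosh=1.290141, sinh=0.815147; start (x,ẋ)=(-0.052700, 0.342000) → end (x,ẋ)=(0.016481, 0.229914)
phase 2: p=0.1022, T=0.614, ωT=1.806695, cosh=3.127241, sinh=2.963045; start (x,ẋ)=(0.016481, 0.229914) → end (x,ẋ)=(0.065656, -0.028364)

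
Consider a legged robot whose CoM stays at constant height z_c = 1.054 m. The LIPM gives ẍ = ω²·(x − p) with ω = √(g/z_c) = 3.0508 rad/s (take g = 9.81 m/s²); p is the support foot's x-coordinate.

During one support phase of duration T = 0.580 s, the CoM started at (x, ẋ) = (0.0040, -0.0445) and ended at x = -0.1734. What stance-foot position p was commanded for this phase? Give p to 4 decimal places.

p = 0.0713

ωT = 3.0508·0.580 = 1.769464; cosh(ωT) = 3.019066, sinh(ωT) = 2.848642
x(T) = p + (x₀−p)·cosh(ωT) + (ẋ₀/ω)·sinh(ωT) ⇒ p·(1 − cosh) = x(T) − x₀·cosh − (ẋ₀/ω)·sinh
numerator   = -0.1734 − (0.0040)·3.019066 − (-0.0445/3.0508)·2.848642 = -0.143925
denominator = 1 − 3.019066 = -2.019066
p = -0.143925 / -2.019066 = 0.0713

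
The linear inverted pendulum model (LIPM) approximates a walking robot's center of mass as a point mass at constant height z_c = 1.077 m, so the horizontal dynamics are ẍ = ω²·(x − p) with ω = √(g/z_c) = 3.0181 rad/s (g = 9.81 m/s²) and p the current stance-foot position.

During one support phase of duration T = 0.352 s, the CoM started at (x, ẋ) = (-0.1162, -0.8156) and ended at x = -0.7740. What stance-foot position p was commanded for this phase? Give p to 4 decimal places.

p = 0.3900

ωT = 3.0181·0.352 = 1.062371; cosh(ωT) = 1.619429, sinh(ωT) = 1.273794
x(T) = p + (x₀−p)·cosh(ωT) + (ẋ₀/ω)·sinh(ωT) ⇒ p·(1 − cosh) = x(T) − x₀·cosh − (ẋ₀/ω)·sinh
numerator   = -0.7740 − (-0.1162)·1.619429 − (-0.8156/3.0181)·1.273794 = -0.241597
denominator = 1 − 1.619429 = -0.619429
p = -0.241597 / -0.619429 = 0.3900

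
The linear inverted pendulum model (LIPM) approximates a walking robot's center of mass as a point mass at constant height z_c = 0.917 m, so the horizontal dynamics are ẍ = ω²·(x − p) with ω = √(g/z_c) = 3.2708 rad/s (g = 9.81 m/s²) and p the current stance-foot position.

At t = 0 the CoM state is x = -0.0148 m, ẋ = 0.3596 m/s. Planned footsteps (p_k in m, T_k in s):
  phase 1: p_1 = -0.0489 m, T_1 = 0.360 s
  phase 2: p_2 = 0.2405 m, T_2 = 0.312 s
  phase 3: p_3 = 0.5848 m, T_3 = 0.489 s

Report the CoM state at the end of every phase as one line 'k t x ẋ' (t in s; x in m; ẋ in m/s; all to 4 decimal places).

phase 1: p=-0.0489, T=0.360, ωT=1.177488, cosh=1.777131, sinh=1.469079; start (x,ẋ)=(-0.014800, 0.359600) → end (x,ẋ)=(0.173214, 0.802909)
phase 2: p=0.2405, T=0.312, ωT=1.020490, cosh=1.567486, sinh=1.207067; start (x,ẋ)=(0.173214, 0.802909) → end (x,ẋ)=(0.431339, 0.992899)
phase 3: p=0.5848, T=0.489, ωT=1.599421, cosh=2.576090, sinh=2.374077; start (x,ẋ)=(0.431339, 0.992899) → end (x,ẋ)=(0.910156, 1.366153)

1 0.3600 0.1732 0.8029
2 0.6720 0.4313 0.9929
3 1.1610 0.9102 1.3662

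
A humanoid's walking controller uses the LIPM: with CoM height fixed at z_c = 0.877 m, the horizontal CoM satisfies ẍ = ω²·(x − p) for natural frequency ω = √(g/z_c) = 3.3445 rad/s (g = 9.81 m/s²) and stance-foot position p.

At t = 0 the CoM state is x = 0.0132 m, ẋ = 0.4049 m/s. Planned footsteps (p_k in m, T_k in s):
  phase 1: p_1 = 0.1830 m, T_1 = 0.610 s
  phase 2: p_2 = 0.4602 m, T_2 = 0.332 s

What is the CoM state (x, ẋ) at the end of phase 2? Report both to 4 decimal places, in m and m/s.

phase 1: p=0.1830, T=0.610, ωT=2.040145, cosh=3.910867, sinh=3.780857; start (x,ẋ)=(0.013200, 0.404900) → end (x,ẋ)=(-0.023338, -0.563624)
phase 2: p=0.4602, T=0.332, ωT=1.110374, cosh=1.682465, sinh=1.353029; start (x,ẋ)=(-0.023338, -0.563624) → end (x,ẋ)=(-0.581351, -3.136386)

x = -0.5814, ẋ = -3.1364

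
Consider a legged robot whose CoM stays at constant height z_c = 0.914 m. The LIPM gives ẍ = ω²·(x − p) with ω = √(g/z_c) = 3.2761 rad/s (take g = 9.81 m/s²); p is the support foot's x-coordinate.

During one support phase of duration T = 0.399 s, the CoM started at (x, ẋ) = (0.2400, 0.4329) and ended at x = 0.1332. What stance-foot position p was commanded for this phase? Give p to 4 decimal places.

ωT = 3.2761·0.399 = 1.307164; cosh(ωT) = 1.983132, sinh(ωT) = 1.712546
x(T) = p + (x₀−p)·cosh(ωT) + (ẋ₀/ω)·sinh(ωT) ⇒ p·(1 − cosh) = x(T) − x₀·cosh − (ẋ₀/ω)·sinh
numerator   = 0.1332 − (0.2400)·1.983132 − (0.4329/3.2761)·1.712546 = -0.569045
denominator = 1 − 1.983132 = -0.983132
p = -0.569045 / -0.983132 = 0.5788

p = 0.5788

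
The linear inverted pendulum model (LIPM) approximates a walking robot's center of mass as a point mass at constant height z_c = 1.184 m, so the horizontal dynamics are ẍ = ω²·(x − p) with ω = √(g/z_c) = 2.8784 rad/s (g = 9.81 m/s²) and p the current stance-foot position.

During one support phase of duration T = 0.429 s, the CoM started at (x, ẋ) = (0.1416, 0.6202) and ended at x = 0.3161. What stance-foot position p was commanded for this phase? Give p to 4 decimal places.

ωT = 2.8784·0.429 = 1.234834; cosh(ωT) = 1.864345, sinh(ωT) = 1.573462
x(T) = p + (x₀−p)·cosh(ωT) + (ẋ₀/ω)·sinh(ωT) ⇒ p·(1 − cosh) = x(T) − x₀·cosh − (ẋ₀/ω)·sinh
numerator   = 0.3161 − (0.1416)·1.864345 − (0.6202/2.8784)·1.573462 = -0.286920
denominator = 1 − 1.864345 = -0.864345
p = -0.286920 / -0.864345 = 0.3320

p = 0.3320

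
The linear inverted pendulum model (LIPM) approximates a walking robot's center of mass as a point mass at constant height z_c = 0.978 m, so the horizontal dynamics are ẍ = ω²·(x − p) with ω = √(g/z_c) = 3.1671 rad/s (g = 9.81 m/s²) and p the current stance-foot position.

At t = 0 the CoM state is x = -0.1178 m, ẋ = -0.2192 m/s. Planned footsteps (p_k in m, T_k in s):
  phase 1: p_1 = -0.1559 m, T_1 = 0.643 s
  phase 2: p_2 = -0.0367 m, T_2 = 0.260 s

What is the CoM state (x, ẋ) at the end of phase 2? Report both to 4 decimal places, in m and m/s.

phase 1: p=-0.1559, T=0.643, ωT=2.036445, cosh=3.896906, sinh=3.766414; start (x,ẋ)=(-0.117800, -0.219200) → end (x,ẋ)=(-0.268107, -0.399722)
phase 2: p=-0.0367, T=0.260, ωT=0.823446, cosh=1.358627, sinh=0.919710; start (x,ẋ)=(-0.268107, -0.399722) → end (x,ẋ)=(-0.467174, -1.217120)

x = -0.4672, ẋ = -1.2171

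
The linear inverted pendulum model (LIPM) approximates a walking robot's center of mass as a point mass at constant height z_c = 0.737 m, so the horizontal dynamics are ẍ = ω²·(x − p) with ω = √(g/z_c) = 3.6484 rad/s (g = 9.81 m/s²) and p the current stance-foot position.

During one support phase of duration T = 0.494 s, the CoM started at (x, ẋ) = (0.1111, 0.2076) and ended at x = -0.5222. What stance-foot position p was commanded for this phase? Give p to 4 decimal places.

p = 0.4900

ωT = 3.6484·0.494 = 1.802310; cosh(ωT) = 3.114277, sinh(ωT) = 2.949359
x(T) = p + (x₀−p)·cosh(ωT) + (ẋ₀/ω)·sinh(ωT) ⇒ p·(1 − cosh) = x(T) − x₀·cosh − (ẋ₀/ω)·sinh
numerator   = -0.5222 − (0.1111)·3.114277 − (0.2076/3.6484)·2.949359 = -1.036020
denominator = 1 − 3.114277 = -2.114277
p = -1.036020 / -2.114277 = 0.4900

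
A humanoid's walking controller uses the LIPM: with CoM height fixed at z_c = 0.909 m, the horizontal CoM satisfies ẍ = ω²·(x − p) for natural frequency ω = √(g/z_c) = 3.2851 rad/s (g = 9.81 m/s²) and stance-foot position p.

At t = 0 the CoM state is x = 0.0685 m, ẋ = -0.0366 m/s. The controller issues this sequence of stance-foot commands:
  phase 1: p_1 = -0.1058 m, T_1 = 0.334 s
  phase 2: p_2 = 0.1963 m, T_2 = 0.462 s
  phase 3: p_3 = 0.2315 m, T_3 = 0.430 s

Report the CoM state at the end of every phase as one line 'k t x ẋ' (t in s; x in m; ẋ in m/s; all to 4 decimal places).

1 0.3340 0.1695 0.7012
2 0.7960 0.5958 1.4854
3 1.2260 1.8973 5.5425

phase 1: p=-0.1058, T=0.334, ωT=1.097223, cosh=1.664816, sinh=1.331020; start (x,ẋ)=(0.068500, -0.036600) → end (x,ẋ)=(0.169548, 0.701200)
phase 2: p=0.1963, T=0.462, ωT=1.517716, cosh=2.390504, sinh=2.171292; start (x,ẋ)=(0.169548, 0.701200) → end (x,ẋ)=(0.595809, 1.485404)
phase 3: p=0.2315, T=0.430, ωT=1.412593, cosh=2.175051, sinh=1.931539; start (x,ẋ)=(0.595809, 1.485404) → end (x,ẋ)=(1.897264, 5.542482)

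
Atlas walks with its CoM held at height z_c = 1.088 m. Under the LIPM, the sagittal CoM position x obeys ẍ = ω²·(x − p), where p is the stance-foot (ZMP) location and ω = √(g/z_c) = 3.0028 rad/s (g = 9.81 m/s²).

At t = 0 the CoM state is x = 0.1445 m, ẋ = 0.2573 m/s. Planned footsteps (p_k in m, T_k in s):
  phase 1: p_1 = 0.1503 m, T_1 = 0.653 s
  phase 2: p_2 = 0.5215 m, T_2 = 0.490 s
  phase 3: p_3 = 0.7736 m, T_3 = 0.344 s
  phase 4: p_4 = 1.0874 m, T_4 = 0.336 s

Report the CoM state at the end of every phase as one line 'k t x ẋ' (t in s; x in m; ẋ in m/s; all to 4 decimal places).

phase 1: p=0.1503, T=0.653, ωT=1.960828, cosh=3.622976, sinh=3.482234; start (x,ẋ)=(0.144500, 0.257300) → end (x,ẋ)=(0.427668, 0.871544)
phase 2: p=0.5215, T=0.490, ωT=1.471372, cosh=2.292408, sinh=2.062798; start (x,ẋ)=(0.427668, 0.871544) → end (x,ẋ)=(0.905113, 1.416723)
phase 3: p=0.7736, T=0.344, ωT=1.032963, cosh=1.582664, sinh=1.226714; start (x,ẋ)=(0.905113, 1.416723) → end (x,ẋ)=(1.560506, 2.726636)
phase 4: p=1.0874, T=0.336, ωT=1.008941, cosh=1.553650, sinh=1.189045; start (x,ẋ)=(1.560506, 2.726636) → end (x,ẋ)=(2.902130, 5.925443)

1 0.6530 0.4277 0.8715
2 1.1430 0.9051 1.4167
3 1.4870 1.5605 2.7266
4 1.8230 2.9021 5.9254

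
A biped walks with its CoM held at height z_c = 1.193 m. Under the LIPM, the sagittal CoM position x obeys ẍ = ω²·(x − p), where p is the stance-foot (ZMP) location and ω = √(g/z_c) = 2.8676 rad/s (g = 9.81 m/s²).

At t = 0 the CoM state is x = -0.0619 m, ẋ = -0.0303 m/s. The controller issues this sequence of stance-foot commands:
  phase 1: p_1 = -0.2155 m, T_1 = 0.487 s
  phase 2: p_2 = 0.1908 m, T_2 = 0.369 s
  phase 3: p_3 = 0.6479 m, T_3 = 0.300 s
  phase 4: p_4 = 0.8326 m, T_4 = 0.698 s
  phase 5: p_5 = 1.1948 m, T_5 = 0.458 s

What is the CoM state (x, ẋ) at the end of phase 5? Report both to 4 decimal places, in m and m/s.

phase 1: p=-0.2155, T=0.487, ωT=1.396521, cosh=2.144287, sinh=1.896830; start (x,ẋ)=(-0.061900, -0.030300) → end (x,ẋ)=(0.093820, 0.770512)
phase 2: p=0.1908, T=0.369, ωT=1.058144, cosh=1.614060, sinh=1.266960; start (x,ẋ)=(0.093820, 0.770512) → end (x,ẋ)=(0.374695, 0.891311)
phase 3: p=0.6479, T=0.300, ωT=0.860280, cosh=1.393433, sinh=0.970389; start (x,ẋ)=(0.374695, 0.891311) → end (x,ẋ)=(0.568825, 0.481739)
phase 4: p=0.8326, T=0.698, ωT=2.001585, cosh=3.767948, sinh=3.632827; start (x,ẋ)=(0.568825, 0.481739) → end (x,ẋ)=(0.449004, -0.932701)
phase 5: p=1.1948, T=0.458, ωT=1.313361, cosh=1.993783, sinh=1.724868; start (x,ẋ)=(0.449004, -0.932701) → end (x,ẋ)=(-0.853177, -5.548482)

x = -0.8532, ẋ = -5.5485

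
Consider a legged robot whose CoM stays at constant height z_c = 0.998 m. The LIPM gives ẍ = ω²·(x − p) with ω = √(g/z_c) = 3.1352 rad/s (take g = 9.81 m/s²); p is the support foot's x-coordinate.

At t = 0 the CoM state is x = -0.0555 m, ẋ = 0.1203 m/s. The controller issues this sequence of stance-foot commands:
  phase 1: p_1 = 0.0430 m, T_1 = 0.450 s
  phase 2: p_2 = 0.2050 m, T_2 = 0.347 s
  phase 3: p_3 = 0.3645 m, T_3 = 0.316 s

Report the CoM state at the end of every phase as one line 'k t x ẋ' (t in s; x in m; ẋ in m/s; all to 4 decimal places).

1 0.4500 -0.0969 -0.3341
2 0.7970 -0.4341 -1.7974
3 1.1130 -1.5248 -5.6609

phase 1: p=0.0430, T=0.450, ωT=1.410840, cosh=2.171668, sinh=1.927730; start (x,ẋ)=(-0.055500, 0.120300) → end (x,ẋ)=(-0.096941, -0.334064)
phase 2: p=0.2050, T=0.347, ωT=1.087914, cosh=1.652498, sinh=1.315579; start (x,ẋ)=(-0.096941, -0.334064) → end (x,ẋ)=(-0.434135, -1.797427)
phase 3: p=0.3645, T=0.316, ωT=0.990723, cosh=1.532245, sinh=1.160937; start (x,ẋ)=(-0.434135, -1.797427) → end (x,ẋ)=(-1.524776, -5.660947)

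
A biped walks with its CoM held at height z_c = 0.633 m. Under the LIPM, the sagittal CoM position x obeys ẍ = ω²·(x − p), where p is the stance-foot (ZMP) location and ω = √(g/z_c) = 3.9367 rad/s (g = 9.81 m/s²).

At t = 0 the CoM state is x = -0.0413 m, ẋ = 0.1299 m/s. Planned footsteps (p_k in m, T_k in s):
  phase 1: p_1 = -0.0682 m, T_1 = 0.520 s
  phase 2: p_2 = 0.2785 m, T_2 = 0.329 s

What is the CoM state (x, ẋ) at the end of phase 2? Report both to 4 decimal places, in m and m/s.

phase 1: p=-0.0682, T=0.520, ωT=2.047084, cosh=3.937197, sinh=3.808086; start (x,ẋ)=(-0.041300, 0.129900) → end (x,ẋ)=(0.163367, 0.914708)
phase 2: p=0.2785, T=0.329, ωT=1.295174, cosh=1.962741, sinh=1.688891; start (x,ẋ)=(0.163367, 0.914708) → end (x,ẋ)=(0.444944, 1.029852)

x = 0.4449, ẋ = 1.0299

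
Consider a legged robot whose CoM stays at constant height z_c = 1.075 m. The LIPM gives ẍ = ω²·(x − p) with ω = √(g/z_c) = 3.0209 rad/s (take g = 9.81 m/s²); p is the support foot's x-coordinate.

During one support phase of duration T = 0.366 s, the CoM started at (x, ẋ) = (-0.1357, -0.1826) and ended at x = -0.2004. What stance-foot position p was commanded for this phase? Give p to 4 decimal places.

p = -0.1603

ωT = 3.0209·0.366 = 1.105649; cosh(ωT) = 1.676091, sinh(ωT) = 1.345095
x(T) = p + (x₀−p)·cosh(ωT) + (ẋ₀/ω)·sinh(ωT) ⇒ p·(1 − cosh) = x(T) − x₀·cosh − (ẋ₀/ω)·sinh
numerator   = -0.2004 − (-0.1357)·1.676091 − (-0.1826/3.0209)·1.345095 = 0.108351
denominator = 1 − 1.676091 = -0.676091
p = 0.108351 / -0.676091 = -0.1603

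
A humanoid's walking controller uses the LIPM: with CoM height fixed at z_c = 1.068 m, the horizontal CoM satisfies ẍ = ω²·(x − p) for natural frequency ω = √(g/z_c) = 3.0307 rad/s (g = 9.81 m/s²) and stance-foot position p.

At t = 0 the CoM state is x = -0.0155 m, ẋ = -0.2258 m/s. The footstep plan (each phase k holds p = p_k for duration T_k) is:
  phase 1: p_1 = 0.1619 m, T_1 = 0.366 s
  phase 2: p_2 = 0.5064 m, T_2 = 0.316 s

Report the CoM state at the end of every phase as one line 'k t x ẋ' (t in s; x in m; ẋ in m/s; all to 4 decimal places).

phase 1: p=0.1619, T=0.366, ωT=1.109236, cosh=1.680926, sinh=1.351115; start (x,ẋ)=(-0.015500, -0.225800) → end (x,ẋ)=(-0.236960, -1.105975)
phase 2: p=0.5064, T=0.316, ωT=0.957701, cosh=1.494737, sinh=1.110963; start (x,ẋ)=(-0.236960, -1.105975) → end (x,ẋ)=(-1.010145, -4.156032)

1 0.3660 -0.2370 -1.1060
2 0.6820 -1.0101 -4.1560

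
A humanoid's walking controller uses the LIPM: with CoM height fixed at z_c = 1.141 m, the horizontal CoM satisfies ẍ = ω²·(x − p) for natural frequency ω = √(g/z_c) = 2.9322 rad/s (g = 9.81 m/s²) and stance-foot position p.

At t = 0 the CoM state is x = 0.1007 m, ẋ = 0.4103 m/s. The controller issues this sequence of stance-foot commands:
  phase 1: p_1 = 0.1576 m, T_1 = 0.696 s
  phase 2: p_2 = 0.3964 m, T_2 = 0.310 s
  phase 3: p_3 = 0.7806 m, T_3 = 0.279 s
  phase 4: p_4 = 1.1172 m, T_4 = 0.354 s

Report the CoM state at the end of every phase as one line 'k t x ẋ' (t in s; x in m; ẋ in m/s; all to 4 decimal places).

1 0.6960 0.4643 0.9744
2 1.0060 0.8398 1.6126
3 1.2850 1.3626 2.3414
4 1.6390 2.4930 4.6084

phase 1: p=0.1576, T=0.696, ωT=2.040811, cosh=3.913387, sinh=3.783464; start (x,ẋ)=(0.100700, 0.410300) → end (x,ẋ)=(0.464345, 0.974421)
phase 2: p=0.3964, T=0.310, ωT=0.908982, cosh=1.442364, sinh=1.039430; start (x,ẋ)=(0.464345, 0.974421) → end (x,ẋ)=(0.839822, 1.612554)
phase 3: p=0.7806, T=0.279, ωT=0.818084, cosh=1.353715, sinh=0.912438; start (x,ẋ)=(0.839822, 1.612554) → end (x,ẋ)=(1.362562, 2.341384)
phase 4: p=1.1172, T=0.354, ωT=1.037999, cosh=1.588862, sinh=1.234699; start (x,ẋ)=(1.362562, 2.341384) → end (x,ẋ)=(2.492963, 4.608442)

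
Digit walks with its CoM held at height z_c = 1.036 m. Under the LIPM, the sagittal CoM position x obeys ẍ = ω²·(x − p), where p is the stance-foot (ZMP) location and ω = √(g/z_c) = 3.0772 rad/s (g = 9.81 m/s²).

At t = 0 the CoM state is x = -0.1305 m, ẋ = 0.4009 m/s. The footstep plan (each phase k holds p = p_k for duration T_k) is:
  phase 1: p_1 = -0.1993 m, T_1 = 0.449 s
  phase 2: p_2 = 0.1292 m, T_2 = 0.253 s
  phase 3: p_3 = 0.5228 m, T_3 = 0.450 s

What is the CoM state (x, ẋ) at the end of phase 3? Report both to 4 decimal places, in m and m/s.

phase 1: p=-0.1993, T=0.449, ωT=1.381663, cosh=2.116339, sinh=1.865178; start (x,ẋ)=(-0.130500, 0.400900) → end (x,ẋ)=(0.189301, 1.243320)
phase 2: p=0.1292, T=0.253, ωT=0.778532, cosh=1.318675, sinh=0.859596; start (x,ẋ)=(0.189301, 1.243320) → end (x,ẋ)=(0.555767, 1.798511)
phase 3: p=0.5228, T=0.450, ωT=1.384740, cosh=2.122088, sinh=1.871699; start (x,ẋ)=(0.555767, 1.798511) → end (x,ẋ)=(1.686698, 4.006474)

x = 1.6867, ẋ = 4.0065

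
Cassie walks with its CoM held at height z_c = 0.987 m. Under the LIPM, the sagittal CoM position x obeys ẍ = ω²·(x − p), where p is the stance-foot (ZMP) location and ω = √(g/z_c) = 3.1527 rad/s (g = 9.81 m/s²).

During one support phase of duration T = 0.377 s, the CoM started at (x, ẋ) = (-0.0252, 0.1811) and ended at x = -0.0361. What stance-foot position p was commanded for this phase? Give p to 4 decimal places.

ωT = 3.1527·0.377 = 1.188568; cosh(ωT) = 1.793517, sinh(ωT) = 1.488860
x(T) = p + (x₀−p)·cosh(ωT) + (ẋ₀/ω)·sinh(ωT) ⇒ p·(1 − cosh) = x(T) − x₀·cosh − (ẋ₀/ω)·sinh
numerator   = -0.0361 − (-0.0252)·1.793517 − (0.1811/3.1527)·1.488860 = -0.076428
denominator = 1 − 1.793517 = -0.793517
p = -0.076428 / -0.793517 = 0.0963

p = 0.0963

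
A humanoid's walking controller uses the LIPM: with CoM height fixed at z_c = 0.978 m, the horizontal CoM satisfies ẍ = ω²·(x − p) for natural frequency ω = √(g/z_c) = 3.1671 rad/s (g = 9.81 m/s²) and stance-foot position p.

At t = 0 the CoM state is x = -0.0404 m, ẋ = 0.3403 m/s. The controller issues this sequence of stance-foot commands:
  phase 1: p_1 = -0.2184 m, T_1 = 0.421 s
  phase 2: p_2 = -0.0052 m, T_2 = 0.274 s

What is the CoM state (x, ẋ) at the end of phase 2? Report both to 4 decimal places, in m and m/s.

x = 0.9896, ẋ = 3.4095

phase 1: p=-0.2184, T=0.421, ωT=1.333349, cosh=2.028660, sinh=1.765067; start (x,ẋ)=(-0.040400, 0.340300) → end (x,ẋ)=(0.332355, 1.685399)
phase 2: p=-0.0052, T=0.274, ωT=0.867785, cosh=1.400756, sinh=0.980875; start (x,ẋ)=(0.332355, 1.685399) → end (x,ẋ)=(0.989613, 3.409457)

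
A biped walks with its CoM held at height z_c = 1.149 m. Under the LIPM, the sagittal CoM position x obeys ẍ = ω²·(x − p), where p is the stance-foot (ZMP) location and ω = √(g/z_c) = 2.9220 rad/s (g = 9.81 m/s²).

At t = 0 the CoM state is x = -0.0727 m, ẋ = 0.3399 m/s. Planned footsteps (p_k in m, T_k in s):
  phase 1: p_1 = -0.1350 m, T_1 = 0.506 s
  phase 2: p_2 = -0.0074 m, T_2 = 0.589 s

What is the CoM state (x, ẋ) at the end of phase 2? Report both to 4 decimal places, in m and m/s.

phase 1: p=-0.1350, T=0.506, ωT=1.478532, cosh=2.307237, sinh=2.079265; start (x,ẋ)=(-0.072700, 0.339900) → end (x,ẋ)=(0.250610, 1.162740)
phase 2: p=-0.0074, T=0.589, ωT=1.721058, cosh=2.884658, sinh=2.705782; start (x,ẋ)=(0.250610, 1.162740) → end (x,ẋ)=(1.813573, 5.394013)

x = 1.8136, ẋ = 5.3940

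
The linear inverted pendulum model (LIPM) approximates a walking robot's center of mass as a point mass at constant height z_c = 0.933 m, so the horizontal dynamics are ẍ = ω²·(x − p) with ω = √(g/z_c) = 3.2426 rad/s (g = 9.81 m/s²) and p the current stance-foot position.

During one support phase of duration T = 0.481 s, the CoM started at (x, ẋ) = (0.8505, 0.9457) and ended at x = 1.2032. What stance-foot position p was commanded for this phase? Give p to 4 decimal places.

ωT = 3.2426·0.481 = 1.559691; cosh(ωT) = 2.483775, sinh(ωT) = 2.273574
x(T) = p + (x₀−p)·cosh(ωT) + (ẋ₀/ω)·sinh(ωT) ⇒ p·(1 − cosh) = x(T) − x₀·cosh − (ẋ₀/ω)·sinh
numerator   = 1.2032 − (0.8505)·2.483775 − (0.9457/3.2426)·2.273574 = -1.572336
denominator = 1 − 2.483775 = -1.483775
p = -1.572336 / -1.483775 = 1.0597

p = 1.0597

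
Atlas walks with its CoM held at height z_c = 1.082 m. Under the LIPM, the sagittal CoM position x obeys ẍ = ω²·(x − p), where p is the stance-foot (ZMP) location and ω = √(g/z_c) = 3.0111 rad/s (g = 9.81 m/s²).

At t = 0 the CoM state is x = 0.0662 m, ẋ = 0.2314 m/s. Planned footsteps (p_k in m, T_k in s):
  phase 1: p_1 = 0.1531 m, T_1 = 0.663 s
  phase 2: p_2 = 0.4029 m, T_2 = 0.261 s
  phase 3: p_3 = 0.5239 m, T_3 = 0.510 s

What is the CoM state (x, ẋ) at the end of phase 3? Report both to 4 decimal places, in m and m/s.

x = -1.4335, ẋ = -5.7350

phase 1: p=0.1531, T=0.663, ωT=1.996359, cosh=3.749016, sinh=3.613187; start (x,ẋ)=(0.066200, 0.231400) → end (x,ẋ)=(0.104980, -0.077921)
phase 2: p=0.4029, T=0.261, ωT=0.785897, cosh=1.325043, sinh=0.869332; start (x,ẋ)=(0.104980, -0.077921) → end (x,ẋ)=(-0.014353, -0.883097)
phase 3: p=0.5239, T=0.510, ωT=1.535661, cosh=2.429854, sinh=2.214541; start (x,ẋ)=(-0.014353, -0.883097) → end (x,ẋ)=(-1.433457, -5.734975)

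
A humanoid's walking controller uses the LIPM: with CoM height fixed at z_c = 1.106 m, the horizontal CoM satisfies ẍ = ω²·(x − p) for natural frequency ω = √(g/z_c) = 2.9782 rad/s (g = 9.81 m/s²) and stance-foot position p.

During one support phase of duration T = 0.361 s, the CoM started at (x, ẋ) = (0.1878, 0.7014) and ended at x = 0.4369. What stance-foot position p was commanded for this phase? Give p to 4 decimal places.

p = 0.2755

ωT = 2.9782·0.361 = 1.075130; cosh(ωT) = 1.635814, sinh(ωT) = 1.294561
x(T) = p + (x₀−p)·cosh(ωT) + (ẋ₀/ω)·sinh(ωT) ⇒ p·(1 − cosh) = x(T) − x₀·cosh − (ẋ₀/ω)·sinh
numerator   = 0.4369 − (0.1878)·1.635814 − (0.7014/2.9782)·1.294561 = -0.175190
denominator = 1 − 1.635814 = -0.635814
p = -0.175190 / -0.635814 = 0.2755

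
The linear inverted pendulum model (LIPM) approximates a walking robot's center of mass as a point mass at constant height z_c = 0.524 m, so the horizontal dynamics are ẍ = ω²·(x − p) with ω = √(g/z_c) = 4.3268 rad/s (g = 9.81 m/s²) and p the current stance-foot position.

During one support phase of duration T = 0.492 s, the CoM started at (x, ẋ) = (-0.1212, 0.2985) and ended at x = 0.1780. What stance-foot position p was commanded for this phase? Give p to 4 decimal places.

p = -0.1253

ωT = 4.3268·0.492 = 2.128786; cosh(ωT) = 4.261818, sinh(ωT) = 4.142836
x(T) = p + (x₀−p)·cosh(ωT) + (ẋ₀/ω)·sinh(ωT) ⇒ p·(1 − cosh) = x(T) − x₀·cosh − (ẋ₀/ω)·sinh
numerator   = 0.1780 − (-0.1212)·4.261818 − (0.2985/4.3268)·4.142836 = 0.408724
denominator = 1 − 4.261818 = -3.261818
p = 0.408724 / -3.261818 = -0.1253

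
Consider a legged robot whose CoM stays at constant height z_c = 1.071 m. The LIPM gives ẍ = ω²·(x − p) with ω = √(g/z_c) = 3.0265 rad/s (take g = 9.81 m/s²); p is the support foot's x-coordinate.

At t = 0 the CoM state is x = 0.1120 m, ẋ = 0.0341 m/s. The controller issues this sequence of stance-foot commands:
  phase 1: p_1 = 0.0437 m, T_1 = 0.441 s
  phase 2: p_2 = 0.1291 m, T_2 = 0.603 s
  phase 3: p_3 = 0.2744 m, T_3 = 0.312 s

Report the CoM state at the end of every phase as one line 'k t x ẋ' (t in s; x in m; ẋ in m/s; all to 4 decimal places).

phase 1: p=0.0437, T=0.441, ωT=1.334686, cosh=2.031023, sinh=1.767782; start (x,ẋ)=(0.112000, 0.034100) → end (x,ẋ)=(0.202337, 0.434676)
phase 2: p=0.1291, T=0.603, ωT=1.824979, cosh=3.181944, sinh=3.020723; start (x,ẋ)=(0.202337, 0.434676) → end (x,ẋ)=(0.795981, 2.052661)
phase 3: p=0.2744, T=0.312, ωT=0.944268, cosh=1.479947, sinh=1.090983; start (x,ẋ)=(0.795981, 2.052661) → end (x,ẋ)=(1.786250, 4.760020)

1 0.4410 0.2023 0.4347
2 1.0440 0.7960 2.0527
3 1.3560 1.7863 4.7600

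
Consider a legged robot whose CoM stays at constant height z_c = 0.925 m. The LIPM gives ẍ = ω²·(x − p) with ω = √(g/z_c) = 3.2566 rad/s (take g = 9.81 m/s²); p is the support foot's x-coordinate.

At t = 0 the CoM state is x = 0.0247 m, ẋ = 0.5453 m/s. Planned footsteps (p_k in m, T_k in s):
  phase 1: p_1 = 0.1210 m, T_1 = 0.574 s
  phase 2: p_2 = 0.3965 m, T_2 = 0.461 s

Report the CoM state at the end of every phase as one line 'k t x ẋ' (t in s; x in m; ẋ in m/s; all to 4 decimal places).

1 0.5740 0.3313 0.8173
2 1.0350 0.7781 1.4722

phase 1: p=0.1210, T=0.574, ωT=1.869288, cosh=3.318957, sinh=3.164724; start (x,ẋ)=(0.024700, 0.545300) → end (x,ẋ)=(0.331300, 0.817336)
phase 2: p=0.3965, T=0.461, ωT=1.501293, cosh=2.355164, sinh=2.132322; start (x,ẋ)=(0.331300, 0.817336) → end (x,ẋ)=(0.778111, 1.472207)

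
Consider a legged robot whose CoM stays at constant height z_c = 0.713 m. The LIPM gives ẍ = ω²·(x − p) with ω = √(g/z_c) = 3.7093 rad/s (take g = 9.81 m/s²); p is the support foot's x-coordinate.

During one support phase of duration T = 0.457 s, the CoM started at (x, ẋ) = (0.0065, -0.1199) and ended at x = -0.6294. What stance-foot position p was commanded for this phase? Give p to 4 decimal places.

p = 0.3099

ωT = 3.7093·0.457 = 1.695150; cosh(ωT) = 2.815518, sinh(ωT) = 2.631946
x(T) = p + (x₀−p)·cosh(ωT) + (ẋ₀/ω)·sinh(ωT) ⇒ p·(1 − cosh) = x(T) − x₀·cosh − (ẋ₀/ω)·sinh
numerator   = -0.6294 − (0.0065)·2.815518 − (-0.1199/3.7093)·2.631946 = -0.562625
denominator = 1 − 2.815518 = -1.815518
p = -0.562625 / -1.815518 = 0.3099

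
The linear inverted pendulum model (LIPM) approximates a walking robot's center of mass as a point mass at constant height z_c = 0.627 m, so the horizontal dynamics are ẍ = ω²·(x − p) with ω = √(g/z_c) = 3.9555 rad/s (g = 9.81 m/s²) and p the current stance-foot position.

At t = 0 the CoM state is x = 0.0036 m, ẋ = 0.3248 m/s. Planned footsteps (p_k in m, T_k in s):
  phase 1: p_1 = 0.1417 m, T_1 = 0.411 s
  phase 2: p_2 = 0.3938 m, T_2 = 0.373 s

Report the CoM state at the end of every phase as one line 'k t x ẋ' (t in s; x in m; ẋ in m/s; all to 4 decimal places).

phase 1: p=0.1417, T=0.411, ωT=1.625710, cosh=2.639400, sinh=2.442628; start (x,ẋ)=(0.003600, 0.324800) → end (x,ẋ)=(-0.022228, -0.477020)
phase 2: p=0.3938, T=0.373, ωT=1.475401, cosh=2.300739, sinh=2.072052; start (x,ẋ)=(-0.022228, -0.477020) → end (x,ẋ)=(-0.813255, -4.507267)

1 0.4110 -0.0222 -0.4770
2 0.7840 -0.8133 -4.5073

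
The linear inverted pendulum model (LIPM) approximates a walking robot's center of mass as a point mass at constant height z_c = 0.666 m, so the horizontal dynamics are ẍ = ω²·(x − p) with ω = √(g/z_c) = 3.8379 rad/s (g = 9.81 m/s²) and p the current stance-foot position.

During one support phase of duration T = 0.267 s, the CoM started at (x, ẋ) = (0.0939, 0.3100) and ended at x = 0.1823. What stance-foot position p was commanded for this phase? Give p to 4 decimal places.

ωT = 3.8379·0.267 = 1.024719; cosh(ωT) = 1.572605, sinh(ωT) = 1.213708
x(T) = p + (x₀−p)·cosh(ωT) + (ẋ₀/ω)·sinh(ωT) ⇒ p·(1 − cosh) = x(T) − x₀·cosh − (ẋ₀/ω)·sinh
numerator   = 0.1823 − (0.0939)·1.572605 − (0.3100/3.8379)·1.213708 = -0.063403
denominator = 1 − 1.572605 = -0.572605
p = -0.063403 / -0.572605 = 0.1107

p = 0.1107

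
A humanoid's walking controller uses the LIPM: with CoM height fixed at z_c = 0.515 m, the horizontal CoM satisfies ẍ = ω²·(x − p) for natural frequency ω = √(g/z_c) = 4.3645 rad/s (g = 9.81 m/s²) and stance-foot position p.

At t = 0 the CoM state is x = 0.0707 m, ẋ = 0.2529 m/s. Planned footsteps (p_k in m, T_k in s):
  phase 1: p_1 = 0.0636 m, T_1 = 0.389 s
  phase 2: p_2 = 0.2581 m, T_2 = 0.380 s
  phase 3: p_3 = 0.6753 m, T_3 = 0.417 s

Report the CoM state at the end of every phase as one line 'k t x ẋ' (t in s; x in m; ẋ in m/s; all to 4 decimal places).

1 0.3890 0.2366 0.7956
2 0.7690 0.6608 1.9271
3 1.1860 1.9562 5.9131

phase 1: p=0.0636, T=0.389, ωT=1.697790, cosh=2.822477, sinh=2.639389; start (x,ẋ)=(0.070700, 0.252900) → end (x,ẋ)=(0.236578, 0.795594)
phase 2: p=0.2581, T=0.380, ωT=1.658510, cosh=2.720951, sinh=2.530529; start (x,ẋ)=(0.236578, 0.795594) → end (x,ẋ)=(0.660825, 1.927077)
phase 3: p=0.6753, T=0.417, ωT=1.819996, cosh=3.166932, sinh=3.004905; start (x,ẋ)=(0.660825, 1.927077) → end (x,ẋ)=(1.956226, 5.913076)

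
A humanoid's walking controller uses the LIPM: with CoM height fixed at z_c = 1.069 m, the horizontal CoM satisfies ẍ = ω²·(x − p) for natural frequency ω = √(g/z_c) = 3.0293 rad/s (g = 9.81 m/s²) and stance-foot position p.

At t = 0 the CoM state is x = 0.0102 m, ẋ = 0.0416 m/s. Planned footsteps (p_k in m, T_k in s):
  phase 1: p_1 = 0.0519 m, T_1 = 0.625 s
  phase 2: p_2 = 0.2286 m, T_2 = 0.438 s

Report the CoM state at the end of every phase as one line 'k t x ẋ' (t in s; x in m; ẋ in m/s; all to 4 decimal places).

phase 1: p=0.0519, T=0.625, ωT=1.893312, cosh=3.395952, sinh=3.245380; start (x,ẋ)=(0.010200, 0.041600) → end (x,ẋ)=(-0.045144, -0.268691)
phase 2: p=0.2286, T=0.438, ωT=1.326833, cosh=2.017203, sinh=1.751887; start (x,ẋ)=(-0.045144, -0.268691) → end (x,ẋ)=(-0.478984, -1.994759)

1 0.6250 -0.0451 -0.2687
2 1.0630 -0.4790 -1.9948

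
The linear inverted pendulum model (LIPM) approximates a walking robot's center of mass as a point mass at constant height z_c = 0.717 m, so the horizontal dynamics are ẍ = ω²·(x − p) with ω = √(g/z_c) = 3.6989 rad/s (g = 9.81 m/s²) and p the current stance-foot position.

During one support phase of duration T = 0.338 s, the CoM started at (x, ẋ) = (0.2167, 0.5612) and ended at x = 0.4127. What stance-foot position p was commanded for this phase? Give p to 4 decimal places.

p = 0.2697

ωT = 3.6989·0.338 = 1.250228; cosh(ωT) = 1.888789, sinh(ωT) = 1.602350
x(T) = p + (x₀−p)·cosh(ωT) + (ẋ₀/ω)·sinh(ωT) ⇒ p·(1 − cosh) = x(T) − x₀·cosh − (ẋ₀/ω)·sinh
numerator   = 0.4127 − (0.2167)·1.888789 − (0.5612/3.6989)·1.602350 = -0.239710
denominator = 1 − 1.888789 = -0.888789
p = -0.239710 / -0.888789 = 0.2697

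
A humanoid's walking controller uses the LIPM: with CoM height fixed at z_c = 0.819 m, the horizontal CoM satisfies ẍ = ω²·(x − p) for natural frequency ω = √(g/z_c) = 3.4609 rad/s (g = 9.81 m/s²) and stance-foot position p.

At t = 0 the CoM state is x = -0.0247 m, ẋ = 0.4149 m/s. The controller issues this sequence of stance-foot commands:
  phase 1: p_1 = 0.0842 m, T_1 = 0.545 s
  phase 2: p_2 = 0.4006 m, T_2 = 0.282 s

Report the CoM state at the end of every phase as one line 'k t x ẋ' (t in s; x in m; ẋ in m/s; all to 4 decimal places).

phase 1: p=0.0842, T=0.545, ωT=1.886191, cosh=3.372924, sinh=3.221276; start (x,ẋ)=(-0.024700, 0.414900) → end (x,ẋ)=(0.103062, 0.185353)
phase 2: p=0.4006, T=0.282, ωT=0.975974, cosh=1.515288, sinh=1.138462; start (x,ẋ)=(0.103062, 0.185353) → end (x,ẋ)=(0.010716, -0.891468)

1 0.5450 0.1031 0.1854
2 0.8270 0.0107 -0.8915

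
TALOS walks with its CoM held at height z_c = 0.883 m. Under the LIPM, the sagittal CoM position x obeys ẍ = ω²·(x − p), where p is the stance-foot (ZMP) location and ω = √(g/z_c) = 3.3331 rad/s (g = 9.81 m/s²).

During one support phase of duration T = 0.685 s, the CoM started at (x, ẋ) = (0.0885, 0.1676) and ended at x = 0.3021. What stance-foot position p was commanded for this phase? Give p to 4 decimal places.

p = 0.0962

ωT = 3.3331·0.685 = 2.283174; cosh(ωT) = 4.954858, sinh(ωT) = 4.852898
x(T) = p + (x₀−p)·cosh(ωT) + (ẋ₀/ω)·sinh(ωT) ⇒ p·(1 − cosh) = x(T) − x₀·cosh − (ẋ₀/ω)·sinh
numerator   = 0.3021 − (0.0885)·4.954858 − (0.1676/3.3331)·4.852898 = -0.380426
denominator = 1 − 4.954858 = -3.954858
p = -0.380426 / -3.954858 = 0.0962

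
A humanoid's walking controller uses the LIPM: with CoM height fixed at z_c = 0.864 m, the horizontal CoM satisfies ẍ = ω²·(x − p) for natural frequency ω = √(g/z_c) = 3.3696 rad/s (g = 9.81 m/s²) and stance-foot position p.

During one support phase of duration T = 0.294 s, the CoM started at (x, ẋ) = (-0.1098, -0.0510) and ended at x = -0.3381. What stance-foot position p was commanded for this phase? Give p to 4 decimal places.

p = 0.2862

ωT = 3.3696·0.294 = 0.990662; cosh(ωT) = 1.532174, sinh(ωT) = 1.160844
x(T) = p + (x₀−p)·cosh(ωT) + (ẋ₀/ω)·sinh(ωT) ⇒ p·(1 − cosh) = x(T) − x₀·cosh − (ẋ₀/ω)·sinh
numerator   = -0.3381 − (-0.1098)·1.532174 − (-0.0510/3.3696)·1.160844 = -0.152298
denominator = 1 − 1.532174 = -0.532174
p = -0.152298 / -0.532174 = 0.2862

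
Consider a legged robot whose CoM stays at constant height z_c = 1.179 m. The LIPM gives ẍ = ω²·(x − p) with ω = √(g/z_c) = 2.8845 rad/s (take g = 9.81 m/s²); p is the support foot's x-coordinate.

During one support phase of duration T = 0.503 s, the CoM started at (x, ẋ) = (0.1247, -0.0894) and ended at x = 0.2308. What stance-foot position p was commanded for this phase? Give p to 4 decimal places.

p = -0.0101

ωT = 2.8845·0.503 = 1.450904; cosh(ωT) = 2.250663, sinh(ωT) = 2.016305
x(T) = p + (x₀−p)·cosh(ωT) + (ẋ₀/ω)·sinh(ωT) ⇒ p·(1 − cosh) = x(T) − x₀·cosh − (ẋ₀/ω)·sinh
numerator   = 0.2308 − (0.1247)·2.250663 − (-0.0894/2.8845)·2.016305 = 0.012634
denominator = 1 − 2.250663 = -1.250663
p = 0.012634 / -1.250663 = -0.0101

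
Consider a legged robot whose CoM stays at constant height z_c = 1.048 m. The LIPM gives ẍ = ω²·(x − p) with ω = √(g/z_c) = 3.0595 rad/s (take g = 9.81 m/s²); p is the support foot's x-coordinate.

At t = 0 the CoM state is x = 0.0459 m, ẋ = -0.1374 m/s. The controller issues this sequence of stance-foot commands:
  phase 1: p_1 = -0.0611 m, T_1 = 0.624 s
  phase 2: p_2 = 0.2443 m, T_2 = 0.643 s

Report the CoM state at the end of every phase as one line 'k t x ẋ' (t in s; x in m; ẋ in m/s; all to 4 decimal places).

1 0.6240 0.1596 0.6064
2 1.2670 0.6305 1.3025

phase 1: p=-0.0611, T=0.624, ωT=1.909128, cosh=3.447706, sinh=3.299497; start (x,ẋ)=(0.045900, -0.137400) → end (x,ẋ)=(0.159626, 0.606430)
phase 2: p=0.2443, T=0.643, ωT=1.967259, cosh=3.645442, sinh=3.505603; start (x,ẋ)=(0.159626, 0.606430) → end (x,ẋ)=(0.630480, 1.302548)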